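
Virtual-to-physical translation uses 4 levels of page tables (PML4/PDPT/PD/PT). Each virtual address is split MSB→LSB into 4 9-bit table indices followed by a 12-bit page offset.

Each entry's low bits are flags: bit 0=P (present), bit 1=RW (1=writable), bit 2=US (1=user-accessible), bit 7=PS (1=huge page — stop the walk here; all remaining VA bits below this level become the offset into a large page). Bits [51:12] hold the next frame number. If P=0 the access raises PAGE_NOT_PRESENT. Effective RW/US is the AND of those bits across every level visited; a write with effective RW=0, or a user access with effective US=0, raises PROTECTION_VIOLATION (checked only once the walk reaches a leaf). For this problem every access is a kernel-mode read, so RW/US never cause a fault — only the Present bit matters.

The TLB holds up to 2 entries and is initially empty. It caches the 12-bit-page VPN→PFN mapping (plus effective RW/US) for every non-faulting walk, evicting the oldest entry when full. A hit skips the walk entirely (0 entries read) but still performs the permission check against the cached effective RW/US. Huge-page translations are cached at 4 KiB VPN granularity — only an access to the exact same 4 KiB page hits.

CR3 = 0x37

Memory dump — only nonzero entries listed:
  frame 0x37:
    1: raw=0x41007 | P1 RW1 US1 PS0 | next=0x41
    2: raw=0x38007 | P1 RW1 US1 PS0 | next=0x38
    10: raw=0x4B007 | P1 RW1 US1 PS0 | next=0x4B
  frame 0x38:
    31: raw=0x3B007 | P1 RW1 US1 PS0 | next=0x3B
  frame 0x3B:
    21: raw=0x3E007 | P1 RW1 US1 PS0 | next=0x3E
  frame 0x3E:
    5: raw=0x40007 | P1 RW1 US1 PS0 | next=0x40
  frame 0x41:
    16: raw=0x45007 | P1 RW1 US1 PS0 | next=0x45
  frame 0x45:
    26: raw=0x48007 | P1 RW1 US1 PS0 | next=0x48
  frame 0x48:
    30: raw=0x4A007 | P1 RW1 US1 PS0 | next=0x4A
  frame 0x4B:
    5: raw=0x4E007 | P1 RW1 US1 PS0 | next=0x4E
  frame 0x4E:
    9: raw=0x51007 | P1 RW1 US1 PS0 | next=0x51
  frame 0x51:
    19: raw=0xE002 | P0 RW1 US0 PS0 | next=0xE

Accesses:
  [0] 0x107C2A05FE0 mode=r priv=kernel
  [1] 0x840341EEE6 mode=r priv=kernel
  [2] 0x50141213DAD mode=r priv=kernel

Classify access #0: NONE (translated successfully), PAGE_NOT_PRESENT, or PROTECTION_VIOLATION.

Walk each access:
#0 VA=0x107C2A05FE0 (r,kernel):
  L0: frame=0x37 idx=2 entry=0x38007 [P=1 RW=1 US=1 PS=0]
  L1: frame=0x38 idx=31 entry=0x3B007 [P=1 RW=1 US=1 PS=0]
  L2: frame=0x3B idx=21 entry=0x3E007 [P=1 RW=1 US=1 PS=0]
  L3: frame=0x3E idx=5 entry=0x40007 [P=1 RW=1 US=1 PS=0]
  → PA=0x40FE0  (4 entries read)
#1 VA=0x840341EEE6 (r,kernel):
  L0: frame=0x37 idx=1 entry=0x41007 [P=1 RW=1 US=1 PS=0]
  L1: frame=0x41 idx=16 entry=0x45007 [P=1 RW=1 US=1 PS=0]
  L2: frame=0x45 idx=26 entry=0x48007 [P=1 RW=1 US=1 PS=0]
  L3: frame=0x48 idx=30 entry=0x4A007 [P=1 RW=1 US=1 PS=0]
  → PA=0x4AEE6  (4 entries read)
#2 VA=0x50141213DAD (r,kernel):
  L0: frame=0x37 idx=10 entry=0x4B007 [P=1 RW=1 US=1 PS=0]
  L1: frame=0x4B idx=5 entry=0x4E007 [P=1 RW=1 US=1 PS=0]
  L2: frame=0x4E idx=9 entry=0x51007 [P=1 RW=1 US=1 PS=0]
  L3: frame=0x51 idx=19 entry=0xE002 [P=0 RW=1 US=0 PS=0]
  ✗ PAGE_NOT_PRESENT  [4 reads]

Access #0 fault: NONE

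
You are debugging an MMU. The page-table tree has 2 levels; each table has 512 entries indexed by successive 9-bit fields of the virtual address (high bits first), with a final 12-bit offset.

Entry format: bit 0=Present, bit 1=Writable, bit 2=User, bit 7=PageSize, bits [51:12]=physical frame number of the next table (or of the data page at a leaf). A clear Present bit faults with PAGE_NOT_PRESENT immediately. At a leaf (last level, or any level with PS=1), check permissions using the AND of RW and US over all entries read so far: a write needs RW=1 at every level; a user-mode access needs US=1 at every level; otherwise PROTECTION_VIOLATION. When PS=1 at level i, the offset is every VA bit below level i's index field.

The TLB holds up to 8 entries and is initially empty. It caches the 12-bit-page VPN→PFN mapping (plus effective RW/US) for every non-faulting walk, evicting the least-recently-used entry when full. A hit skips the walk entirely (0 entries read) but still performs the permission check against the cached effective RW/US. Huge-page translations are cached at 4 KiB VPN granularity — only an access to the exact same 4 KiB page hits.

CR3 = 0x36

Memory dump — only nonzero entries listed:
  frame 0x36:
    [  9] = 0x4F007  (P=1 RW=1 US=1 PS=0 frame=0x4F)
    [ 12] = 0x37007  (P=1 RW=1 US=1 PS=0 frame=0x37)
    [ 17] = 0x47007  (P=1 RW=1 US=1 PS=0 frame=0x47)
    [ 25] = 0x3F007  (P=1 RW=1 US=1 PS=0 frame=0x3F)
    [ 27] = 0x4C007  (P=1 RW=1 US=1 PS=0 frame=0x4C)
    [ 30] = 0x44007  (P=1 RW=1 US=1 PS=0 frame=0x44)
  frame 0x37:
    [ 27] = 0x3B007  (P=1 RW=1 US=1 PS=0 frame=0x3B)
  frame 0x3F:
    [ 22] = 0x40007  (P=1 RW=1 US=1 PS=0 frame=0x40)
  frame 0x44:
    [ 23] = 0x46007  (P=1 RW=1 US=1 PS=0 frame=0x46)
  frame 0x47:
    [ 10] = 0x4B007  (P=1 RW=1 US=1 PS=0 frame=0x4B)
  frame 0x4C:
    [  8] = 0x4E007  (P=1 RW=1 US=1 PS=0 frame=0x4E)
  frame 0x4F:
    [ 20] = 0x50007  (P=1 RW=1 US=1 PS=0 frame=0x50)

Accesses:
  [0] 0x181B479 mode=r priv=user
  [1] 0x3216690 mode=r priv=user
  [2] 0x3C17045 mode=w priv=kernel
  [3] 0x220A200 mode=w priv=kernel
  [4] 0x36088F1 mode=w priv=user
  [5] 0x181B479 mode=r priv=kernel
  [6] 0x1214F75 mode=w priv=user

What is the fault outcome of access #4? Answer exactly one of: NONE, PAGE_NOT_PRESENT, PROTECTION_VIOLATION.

Walk each access:
#0 VA=0x181B479 (r,user):
  [0] read 0x36 idx=12: raw=0x37007 flags P=1 W=1 U=1 S=0
  [1] read 0x37 idx=27: raw=0x3B007 flags P=1 W=1 U=1 S=0
  → PA=0x3B479  (2 entries read)
#1 VA=0x3216690 (r,user):
  [0] read 0x36 idx=25: raw=0x3F007 flags P=1 W=1 U=1 S=0
  [1] read 0x3F idx=22: raw=0x40007 flags P=1 W=1 U=1 S=0
  → PA=0x40690  (2 entries read)
#2 VA=0x3C17045 (w,kernel):
  [0] read 0x36 idx=30: raw=0x44007 flags P=1 W=1 U=1 S=0
  [1] read 0x44 idx=23: raw=0x46007 flags P=1 W=1 U=1 S=0
  → PA=0x46045  (2 entries read)
#3 VA=0x220A200 (w,kernel):
  [0] read 0x36 idx=17: raw=0x47007 flags P=1 W=1 U=1 S=0
  [1] read 0x47 idx=10: raw=0x4B007 flags P=1 W=1 U=1 S=0
  → PA=0x4B200  (2 entries read)
#4 VA=0x36088F1 (w,user):
  [0] read 0x36 idx=27: raw=0x4C007 flags P=1 W=1 U=1 S=0
  [1] read 0x4C idx=8: raw=0x4E007 flags P=1 W=1 U=1 S=0
  → PA=0x4E8F1  (2 entries read)
#5 VA=0x181B479 (r,kernel):
  TLB hit vpn=0x181B → PA=0x3B479
#6 VA=0x1214F75 (w,user):
  [0] read 0x36 idx=9: raw=0x4F007 flags P=1 W=1 U=1 S=0
  [1] read 0x4F idx=20: raw=0x50007 flags P=1 W=1 U=1 S=0
  → PA=0x50F75  (2 entries read)

Access #4 fault: NONE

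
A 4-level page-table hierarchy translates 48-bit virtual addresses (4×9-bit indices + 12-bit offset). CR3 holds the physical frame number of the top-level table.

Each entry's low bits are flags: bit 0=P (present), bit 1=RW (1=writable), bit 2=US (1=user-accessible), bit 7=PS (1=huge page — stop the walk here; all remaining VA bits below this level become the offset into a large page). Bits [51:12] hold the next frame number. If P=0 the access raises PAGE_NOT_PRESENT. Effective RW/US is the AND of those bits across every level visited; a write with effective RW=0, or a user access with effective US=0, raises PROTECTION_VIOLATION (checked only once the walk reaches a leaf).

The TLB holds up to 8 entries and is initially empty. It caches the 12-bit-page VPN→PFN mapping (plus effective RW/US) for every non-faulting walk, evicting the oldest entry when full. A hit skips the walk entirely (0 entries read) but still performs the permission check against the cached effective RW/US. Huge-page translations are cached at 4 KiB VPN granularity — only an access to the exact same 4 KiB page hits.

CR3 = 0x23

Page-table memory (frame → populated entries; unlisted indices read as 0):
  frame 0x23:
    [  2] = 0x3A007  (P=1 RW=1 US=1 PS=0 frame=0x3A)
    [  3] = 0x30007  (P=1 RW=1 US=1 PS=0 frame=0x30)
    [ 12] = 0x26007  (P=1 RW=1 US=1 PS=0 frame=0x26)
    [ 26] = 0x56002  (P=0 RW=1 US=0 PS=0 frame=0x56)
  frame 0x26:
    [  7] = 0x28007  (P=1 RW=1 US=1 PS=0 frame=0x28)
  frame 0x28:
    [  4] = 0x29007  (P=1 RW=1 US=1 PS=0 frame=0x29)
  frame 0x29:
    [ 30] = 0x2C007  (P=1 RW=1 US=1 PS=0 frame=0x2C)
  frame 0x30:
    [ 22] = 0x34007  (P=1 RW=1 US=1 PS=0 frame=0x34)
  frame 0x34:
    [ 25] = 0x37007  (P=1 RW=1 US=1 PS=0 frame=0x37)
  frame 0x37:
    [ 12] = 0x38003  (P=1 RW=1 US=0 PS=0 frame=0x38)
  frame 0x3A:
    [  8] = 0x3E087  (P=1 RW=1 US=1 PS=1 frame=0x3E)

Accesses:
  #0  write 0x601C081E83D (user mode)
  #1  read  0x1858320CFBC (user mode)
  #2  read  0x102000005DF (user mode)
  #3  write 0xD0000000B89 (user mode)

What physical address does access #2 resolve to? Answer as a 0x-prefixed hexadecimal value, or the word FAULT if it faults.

Trace:
#0 VA=0x601C081E83D (w,user):
  L0 @0x23[12] → 0x26007  P=1,RW=1,US=1,PS=0
  L1 @0x26[7] → 0x28007  P=1,RW=1,US=1,PS=0
  L2 @0x28[4] → 0x29007  P=1,RW=1,US=1,PS=0
  L3 @0x29[30] → 0x2C007  P=1,RW=1,US=1,PS=0
  ✓ 0x2C83D  — 4 lookups
#1 VA=0x1858320CFBC (r,user):
  L0 @0x23[3] → 0x30007  P=1,RW=1,US=1,PS=0
  L1 @0x30[22] → 0x34007  P=1,RW=1,US=1,PS=0
  L2 @0x34[25] → 0x37007  P=1,RW=1,US=1,PS=0
  L3 @0x37[12] → 0x38003  P=1,RW=1,US=0,PS=0
  ✗ PROTECTION_VIOLATION  [4 reads]
#2 VA=0x102000005DF (r,user):
  L0 @0x23[2] → 0x3A007  P=1,RW=1,US=1,PS=0
  L1 @0x3A[8] → 0x3E087  P=1,RW=1,US=1,PS=1
  ✓ 0x3E5DF (huge @L1)  — 2 lookups
#3 VA=0xD0000000B89 (w,user):
  L0 @0x23[26] → 0x56002  P=0,RW=1,US=0,PS=0
  ✗ PAGE_NOT_PRESENT  [1 reads]

Access #2 PA: 0x3E5DF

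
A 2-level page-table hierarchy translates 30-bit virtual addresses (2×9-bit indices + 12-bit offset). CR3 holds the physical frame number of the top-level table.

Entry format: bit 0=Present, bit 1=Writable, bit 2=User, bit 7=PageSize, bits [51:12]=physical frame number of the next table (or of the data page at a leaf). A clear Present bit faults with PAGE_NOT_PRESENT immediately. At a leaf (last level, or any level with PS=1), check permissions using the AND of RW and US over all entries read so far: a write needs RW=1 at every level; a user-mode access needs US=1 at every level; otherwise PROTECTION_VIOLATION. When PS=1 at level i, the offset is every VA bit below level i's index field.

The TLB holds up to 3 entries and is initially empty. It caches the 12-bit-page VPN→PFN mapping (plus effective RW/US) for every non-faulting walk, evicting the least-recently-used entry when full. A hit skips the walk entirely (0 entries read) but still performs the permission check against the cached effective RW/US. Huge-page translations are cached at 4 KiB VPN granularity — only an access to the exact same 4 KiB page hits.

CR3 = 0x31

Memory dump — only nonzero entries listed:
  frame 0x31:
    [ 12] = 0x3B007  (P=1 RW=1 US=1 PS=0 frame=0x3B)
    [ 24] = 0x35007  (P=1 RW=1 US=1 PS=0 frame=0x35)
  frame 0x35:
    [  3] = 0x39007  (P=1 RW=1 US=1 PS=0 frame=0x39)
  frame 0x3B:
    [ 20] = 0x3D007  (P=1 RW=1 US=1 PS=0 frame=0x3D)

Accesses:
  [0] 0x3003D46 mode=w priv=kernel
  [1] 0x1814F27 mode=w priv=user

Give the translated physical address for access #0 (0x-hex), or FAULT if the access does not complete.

Per-access translation:
#0 VA=0x3003D46 (w,kernel):
  [0] read 0x31 idx=24: raw=0x35007 flags P=1 W=1 U=1 S=0
  [1] read 0x35 idx=3: raw=0x39007 flags P=1 W=1 U=1 S=0
  ✓ 0x39D46  — 2 lookups
#1 VA=0x1814F27 (w,user):
  [0] read 0x31 idx=12: raw=0x3B007 flags P=1 W=1 U=1 S=0
  [1] read 0x3B idx=20: raw=0x3D007 flags P=1 W=1 U=1 S=0
  ✓ 0x3DF27  — 2 lookups

Access #0 PA: 0x39D46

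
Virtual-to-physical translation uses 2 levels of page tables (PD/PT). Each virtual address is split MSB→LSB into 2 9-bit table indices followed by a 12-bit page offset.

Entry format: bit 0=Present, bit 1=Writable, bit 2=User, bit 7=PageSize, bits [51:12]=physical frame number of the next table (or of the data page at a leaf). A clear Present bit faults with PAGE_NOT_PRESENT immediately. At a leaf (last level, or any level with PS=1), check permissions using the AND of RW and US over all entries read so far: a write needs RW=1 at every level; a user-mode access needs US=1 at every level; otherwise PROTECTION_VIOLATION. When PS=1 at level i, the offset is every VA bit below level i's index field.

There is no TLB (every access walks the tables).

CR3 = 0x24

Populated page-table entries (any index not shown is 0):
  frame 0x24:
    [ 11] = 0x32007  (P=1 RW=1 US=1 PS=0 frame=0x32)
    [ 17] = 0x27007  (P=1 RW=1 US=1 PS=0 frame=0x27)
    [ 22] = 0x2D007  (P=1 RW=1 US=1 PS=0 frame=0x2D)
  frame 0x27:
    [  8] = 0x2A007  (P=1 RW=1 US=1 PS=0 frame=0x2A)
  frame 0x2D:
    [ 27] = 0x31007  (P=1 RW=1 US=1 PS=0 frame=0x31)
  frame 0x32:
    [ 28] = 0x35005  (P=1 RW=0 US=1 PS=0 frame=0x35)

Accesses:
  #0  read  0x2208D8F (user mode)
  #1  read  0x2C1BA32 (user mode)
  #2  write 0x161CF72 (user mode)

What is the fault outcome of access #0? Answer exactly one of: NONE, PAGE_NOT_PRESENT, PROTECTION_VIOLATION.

Per-access translation:
#0 VA=0x2208D8F (r,user):
  [0] read 0x24 idx=17: raw=0x27007 flags P=1 W=1 U=1 S=0
  [1] read 0x27 idx=8: raw=0x2A007 flags P=1 W=1 U=1 S=0
  ⇒ phys 0x2AD8F  [2 reads]
#1 VA=0x2C1BA32 (r,user):
  [0] read 0x24 idx=22: raw=0x2D007 flags P=1 W=1 U=1 S=0
  [1] read 0x2D idx=27: raw=0x31007 flags P=1 W=1 U=1 S=0
  ⇒ phys 0x31A32  [2 reads]
#2 VA=0x161CF72 (w,user):
  [0] read 0x24 idx=11: raw=0x32007 flags P=1 W=1 U=1 S=0
  [1] read 0x32 idx=28: raw=0x35005 flags P=1 W=0 U=1 S=0
  → PROTECTION_VIOLATION  (2 entries read)

Access #0 fault: NONE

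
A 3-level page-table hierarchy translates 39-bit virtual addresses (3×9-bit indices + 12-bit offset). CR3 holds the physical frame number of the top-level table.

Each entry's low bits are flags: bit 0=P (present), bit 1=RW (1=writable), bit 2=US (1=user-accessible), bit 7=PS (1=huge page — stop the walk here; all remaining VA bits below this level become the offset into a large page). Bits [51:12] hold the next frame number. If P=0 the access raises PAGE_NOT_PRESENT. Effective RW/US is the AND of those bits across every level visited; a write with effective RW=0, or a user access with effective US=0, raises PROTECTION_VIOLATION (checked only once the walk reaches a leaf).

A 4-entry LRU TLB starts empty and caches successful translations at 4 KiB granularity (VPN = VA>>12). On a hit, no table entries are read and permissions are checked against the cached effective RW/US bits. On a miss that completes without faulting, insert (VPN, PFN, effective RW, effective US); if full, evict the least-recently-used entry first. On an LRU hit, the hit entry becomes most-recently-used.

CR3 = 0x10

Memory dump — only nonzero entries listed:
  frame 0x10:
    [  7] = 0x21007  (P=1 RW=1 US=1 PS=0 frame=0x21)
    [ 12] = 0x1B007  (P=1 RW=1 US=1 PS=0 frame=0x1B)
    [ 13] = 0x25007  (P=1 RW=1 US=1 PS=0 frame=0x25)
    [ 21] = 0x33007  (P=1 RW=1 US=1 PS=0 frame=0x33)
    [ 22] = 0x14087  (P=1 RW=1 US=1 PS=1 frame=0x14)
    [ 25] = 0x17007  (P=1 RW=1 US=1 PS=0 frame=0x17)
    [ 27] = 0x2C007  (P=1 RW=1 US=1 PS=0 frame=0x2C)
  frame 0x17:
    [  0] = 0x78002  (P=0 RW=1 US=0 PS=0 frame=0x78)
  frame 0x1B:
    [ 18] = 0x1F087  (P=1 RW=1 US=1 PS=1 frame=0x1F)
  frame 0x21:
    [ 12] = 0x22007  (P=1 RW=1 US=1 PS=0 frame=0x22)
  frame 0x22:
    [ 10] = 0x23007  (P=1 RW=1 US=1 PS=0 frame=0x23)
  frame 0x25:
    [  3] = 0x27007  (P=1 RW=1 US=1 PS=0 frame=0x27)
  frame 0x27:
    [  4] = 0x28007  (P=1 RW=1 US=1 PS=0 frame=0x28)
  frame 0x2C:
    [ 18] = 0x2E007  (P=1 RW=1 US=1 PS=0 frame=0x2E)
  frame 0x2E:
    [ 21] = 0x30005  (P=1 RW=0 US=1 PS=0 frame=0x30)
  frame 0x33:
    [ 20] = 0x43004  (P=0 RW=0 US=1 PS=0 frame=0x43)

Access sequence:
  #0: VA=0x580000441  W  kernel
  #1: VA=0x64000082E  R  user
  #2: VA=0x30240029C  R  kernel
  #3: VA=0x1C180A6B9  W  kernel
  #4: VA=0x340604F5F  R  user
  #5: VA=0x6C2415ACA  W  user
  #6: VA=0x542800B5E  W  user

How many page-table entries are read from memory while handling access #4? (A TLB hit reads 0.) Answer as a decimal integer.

Trace:
#0 VA=0x580000441 (w,kernel):
  L0 @0x10[22] → 0x14087  P=1,RW=1,US=1,PS=1
  → PA=0x14441 (huge @L0)  (1 entries read)
#1 VA=0x64000082E (r,user):
  L0 @0x10[25] → 0x17007  P=1,RW=1,US=1,PS=0
  L1 @0x17[0] → 0x78002  P=0,RW=1,US=0,PS=0
  → PAGE_NOT_PRESENT  (2 entries read)
#2 VA=0x30240029C (r,kernel):
  L0 @0x10[12] → 0x1B007  P=1,RW=1,US=1,PS=0
  L1 @0x1B[18] → 0x1F087  P=1,RW=1,US=1,PS=1
  → PA=0x1F29C (huge @L1)  (2 entries read)
#3 VA=0x1C180A6B9 (w,kernel):
  L0 @0x10[7] → 0x21007  P=1,RW=1,US=1,PS=0
  L1 @0x21[12] → 0x22007  P=1,RW=1,US=1,PS=0
  L2 @0x22[10] → 0x23007  P=1,RW=1,US=1,PS=0
  → PA=0x236B9  (3 entries read)
#4 VA=0x340604F5F (r,user):
  L0 @0x10[13] → 0x25007  P=1,RW=1,US=1,PS=0
  L1 @0x25[3] → 0x27007  P=1,RW=1,US=1,PS=0
  L2 @0x27[4] → 0x28007  P=1,RW=1,US=1,PS=0
  → PA=0x28F5F  (3 entries read)
#5 VA=0x6C2415ACA (w,user):
  L0 @0x10[27] → 0x2C007  P=1,RW=1,US=1,PS=0
  L1 @0x2C[18] → 0x2E007  P=1,RW=1,US=1,PS=0
  L2 @0x2E[21] → 0x30005  P=1,RW=0,US=1,PS=0
  → PROTECTION_VIOLATION  (3 entries read)
#6 VA=0x542800B5E (w,user):
  L0 @0x10[21] → 0x33007  P=1,RW=1,US=1,PS=0
  L1 @0x33[20] → 0x43004  P=0,RW=0,US=1,PS=0
  → PAGE_NOT_PRESENT  (2 entries read)

Entries read for #4: 3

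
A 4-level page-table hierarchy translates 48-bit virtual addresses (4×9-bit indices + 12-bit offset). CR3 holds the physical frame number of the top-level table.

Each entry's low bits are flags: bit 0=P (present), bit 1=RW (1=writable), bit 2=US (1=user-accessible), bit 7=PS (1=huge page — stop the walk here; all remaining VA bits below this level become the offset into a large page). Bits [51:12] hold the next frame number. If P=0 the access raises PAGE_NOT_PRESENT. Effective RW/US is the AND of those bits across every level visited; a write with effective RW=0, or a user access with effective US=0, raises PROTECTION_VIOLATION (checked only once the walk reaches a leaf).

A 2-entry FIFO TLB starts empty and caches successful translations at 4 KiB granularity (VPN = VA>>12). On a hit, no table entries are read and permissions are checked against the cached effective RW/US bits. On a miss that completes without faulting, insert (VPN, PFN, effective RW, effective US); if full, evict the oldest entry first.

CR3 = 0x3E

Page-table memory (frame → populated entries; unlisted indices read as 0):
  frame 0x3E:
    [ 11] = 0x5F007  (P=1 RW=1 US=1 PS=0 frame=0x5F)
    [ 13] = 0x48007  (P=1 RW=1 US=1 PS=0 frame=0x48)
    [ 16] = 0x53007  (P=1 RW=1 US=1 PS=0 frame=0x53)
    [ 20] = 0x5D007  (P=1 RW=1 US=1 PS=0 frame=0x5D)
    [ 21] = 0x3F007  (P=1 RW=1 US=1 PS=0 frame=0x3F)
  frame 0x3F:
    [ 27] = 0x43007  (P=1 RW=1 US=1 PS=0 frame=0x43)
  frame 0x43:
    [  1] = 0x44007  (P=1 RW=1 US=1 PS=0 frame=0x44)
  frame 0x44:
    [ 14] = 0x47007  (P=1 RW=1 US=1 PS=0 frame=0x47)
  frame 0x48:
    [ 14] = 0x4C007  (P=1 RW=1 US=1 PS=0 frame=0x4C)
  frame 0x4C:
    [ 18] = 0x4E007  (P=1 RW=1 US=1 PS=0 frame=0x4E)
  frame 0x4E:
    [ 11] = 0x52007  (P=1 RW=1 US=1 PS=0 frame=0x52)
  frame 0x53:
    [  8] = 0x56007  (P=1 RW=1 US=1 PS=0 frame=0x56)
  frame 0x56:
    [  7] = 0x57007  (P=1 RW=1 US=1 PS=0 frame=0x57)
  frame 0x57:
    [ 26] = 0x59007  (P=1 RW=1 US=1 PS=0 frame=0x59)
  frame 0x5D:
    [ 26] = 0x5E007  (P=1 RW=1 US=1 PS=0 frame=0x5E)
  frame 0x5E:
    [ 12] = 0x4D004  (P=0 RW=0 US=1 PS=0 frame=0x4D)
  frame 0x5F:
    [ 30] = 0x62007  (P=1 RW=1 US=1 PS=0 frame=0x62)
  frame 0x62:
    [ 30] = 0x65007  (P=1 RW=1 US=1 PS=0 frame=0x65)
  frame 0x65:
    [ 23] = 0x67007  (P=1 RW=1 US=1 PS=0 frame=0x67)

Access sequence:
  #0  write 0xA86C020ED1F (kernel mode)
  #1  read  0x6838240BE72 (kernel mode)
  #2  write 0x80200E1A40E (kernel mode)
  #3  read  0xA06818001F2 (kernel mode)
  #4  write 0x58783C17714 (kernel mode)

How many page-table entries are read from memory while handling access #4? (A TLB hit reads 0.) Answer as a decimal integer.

Walk each access:
#0 VA=0xA86C020ED1F (w,kernel):
  L0: frame=0x3E idx=21 entry=0x3F007 [P=1 RW=1 US=1 PS=0]
  L1: frame=0x3F idx=27 entry=0x43007 [P=1 RW=1 US=1 PS=0]
  L2: frame=0x43 idx=1 entry=0x44007 [P=1 RW=1 US=1 PS=0]
  L3: frame=0x44 idx=14 entry=0x47007 [P=1 RW=1 US=1 PS=0]
  ✓ 0x47D1F  — 4 lookups
#1 VA=0x6838240BE72 (r,kernel):
  L0: frame=0x3E idx=13 entry=0x48007 [P=1 RW=1 US=1 PS=0]
  L1: frame=0x48 idx=14 entry=0x4C007 [P=1 RW=1 US=1 PS=0]
  L2: frame=0x4C idx=18 entry=0x4E007 [P=1 RW=1 US=1 PS=0]
  L3: frame=0x4E idx=11 entry=0x52007 [P=1 RW=1 US=1 PS=0]
  ✓ 0x52E72  — 4 lookups
#2 VA=0x80200E1A40E (w,kernel):
  L0: frame=0x3E idx=16 entry=0x53007 [P=1 RW=1 US=1 PS=0]
  L1: frame=0x53 idx=8 entry=0x56007 [P=1 RW=1 US=1 PS=0]
  L2: frame=0x56 idx=7 entry=0x57007 [P=1 RW=1 US=1 PS=0]
  L3: frame=0x57 idx=26 entry=0x59007 [P=1 RW=1 US=1 PS=0]
  ✓ 0x5940E  — 4 lookups
#3 VA=0xA06818001F2 (r,kernel):
  L0: frame=0x3E idx=20 entry=0x5D007 [P=1 RW=1 US=1 PS=0]
  L1: frame=0x5D idx=26 entry=0x5E007 [P=1 RW=1 US=1 PS=0]
  L2: frame=0x5E idx=12 entry=0x4D004 [P=0 RW=0 US=1 PS=0]
  → PAGE_NOT_PRESENT  (3 entries read)
#4 VA=0x58783C17714 (w,kernel):
  L0: frame=0x3E idx=11 entry=0x5F007 [P=1 RW=1 US=1 PS=0]
  L1: frame=0x5F idx=30 entry=0x62007 [P=1 RW=1 US=1 PS=0]
  L2: frame=0x62 idx=30 entry=0x65007 [P=1 RW=1 US=1 PS=0]
  L3: frame=0x65 idx=23 entry=0x67007 [P=1 RW=1 US=1 PS=0]
  ✓ 0x67714  — 4 lookups

Entries read for #4: 4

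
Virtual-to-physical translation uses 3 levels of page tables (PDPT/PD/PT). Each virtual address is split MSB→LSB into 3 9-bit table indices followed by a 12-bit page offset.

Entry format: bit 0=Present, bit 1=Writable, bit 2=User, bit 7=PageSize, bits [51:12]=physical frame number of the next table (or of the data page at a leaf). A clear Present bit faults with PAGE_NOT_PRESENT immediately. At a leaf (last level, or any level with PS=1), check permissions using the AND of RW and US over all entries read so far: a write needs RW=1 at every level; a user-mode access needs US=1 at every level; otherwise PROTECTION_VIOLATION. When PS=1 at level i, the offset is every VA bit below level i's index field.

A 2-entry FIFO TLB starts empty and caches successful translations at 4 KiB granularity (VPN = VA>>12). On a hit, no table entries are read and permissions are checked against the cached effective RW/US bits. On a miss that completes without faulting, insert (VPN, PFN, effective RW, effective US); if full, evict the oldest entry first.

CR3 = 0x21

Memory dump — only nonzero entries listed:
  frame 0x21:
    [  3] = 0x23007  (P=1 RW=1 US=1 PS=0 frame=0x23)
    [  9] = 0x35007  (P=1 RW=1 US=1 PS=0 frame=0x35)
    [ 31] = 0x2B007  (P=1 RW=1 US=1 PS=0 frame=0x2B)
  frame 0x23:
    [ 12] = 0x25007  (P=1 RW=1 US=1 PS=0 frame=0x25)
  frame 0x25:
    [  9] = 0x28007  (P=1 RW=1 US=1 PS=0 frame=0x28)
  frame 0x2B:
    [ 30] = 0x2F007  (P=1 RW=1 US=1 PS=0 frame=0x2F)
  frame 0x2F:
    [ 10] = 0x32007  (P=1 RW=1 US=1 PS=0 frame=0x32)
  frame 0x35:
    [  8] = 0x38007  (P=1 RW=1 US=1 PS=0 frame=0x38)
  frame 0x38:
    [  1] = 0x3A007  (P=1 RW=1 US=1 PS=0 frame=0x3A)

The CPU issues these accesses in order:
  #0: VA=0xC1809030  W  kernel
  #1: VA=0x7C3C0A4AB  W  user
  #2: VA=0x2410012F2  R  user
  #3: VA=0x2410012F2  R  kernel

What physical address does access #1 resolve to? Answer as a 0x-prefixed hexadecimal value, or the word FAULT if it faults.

Walk each access:
#0 VA=0xC1809030 (w,kernel):
  L0: frame=0x21 idx=3 entry=0x23007 [P=1 RW=1 US=1 PS=0]
  L1: frame=0x23 idx=12 entry=0x25007 [P=1 RW=1 US=1 PS=0]
  L2: frame=0x25 idx=9 entry=0x28007 [P=1 RW=1 US=1 PS=0]
  → PA=0x28030  (3 entries read)
#1 VA=0x7C3C0A4AB (w,user):
  L0: frame=0x21 idx=31 entry=0x2B007 [P=1 RW=1 US=1 PS=0]
  L1: frame=0x2B idx=30 entry=0x2F007 [P=1 RW=1 US=1 PS=0]
  L2: frame=0x2F idx=10 entry=0x32007 [P=1 RW=1 US=1 PS=0]
  → PA=0x324AB  (3 entries read)
#2 VA=0x2410012F2 (r,user):
  L0: frame=0x21 idx=9 entry=0x35007 [P=1 RW=1 US=1 PS=0]
  L1: frame=0x35 idx=8 entry=0x38007 [P=1 RW=1 US=1 PS=0]
  L2: frame=0x38 idx=1 entry=0x3A007 [P=1 RW=1 US=1 PS=0]
  → PA=0x3A2F2  (3 entries read)
#3 VA=0x2410012F2 (r,kernel):
  TLB hit vpn=0x241001 → PA=0x3A2F2

Access #1 PA: 0x324AB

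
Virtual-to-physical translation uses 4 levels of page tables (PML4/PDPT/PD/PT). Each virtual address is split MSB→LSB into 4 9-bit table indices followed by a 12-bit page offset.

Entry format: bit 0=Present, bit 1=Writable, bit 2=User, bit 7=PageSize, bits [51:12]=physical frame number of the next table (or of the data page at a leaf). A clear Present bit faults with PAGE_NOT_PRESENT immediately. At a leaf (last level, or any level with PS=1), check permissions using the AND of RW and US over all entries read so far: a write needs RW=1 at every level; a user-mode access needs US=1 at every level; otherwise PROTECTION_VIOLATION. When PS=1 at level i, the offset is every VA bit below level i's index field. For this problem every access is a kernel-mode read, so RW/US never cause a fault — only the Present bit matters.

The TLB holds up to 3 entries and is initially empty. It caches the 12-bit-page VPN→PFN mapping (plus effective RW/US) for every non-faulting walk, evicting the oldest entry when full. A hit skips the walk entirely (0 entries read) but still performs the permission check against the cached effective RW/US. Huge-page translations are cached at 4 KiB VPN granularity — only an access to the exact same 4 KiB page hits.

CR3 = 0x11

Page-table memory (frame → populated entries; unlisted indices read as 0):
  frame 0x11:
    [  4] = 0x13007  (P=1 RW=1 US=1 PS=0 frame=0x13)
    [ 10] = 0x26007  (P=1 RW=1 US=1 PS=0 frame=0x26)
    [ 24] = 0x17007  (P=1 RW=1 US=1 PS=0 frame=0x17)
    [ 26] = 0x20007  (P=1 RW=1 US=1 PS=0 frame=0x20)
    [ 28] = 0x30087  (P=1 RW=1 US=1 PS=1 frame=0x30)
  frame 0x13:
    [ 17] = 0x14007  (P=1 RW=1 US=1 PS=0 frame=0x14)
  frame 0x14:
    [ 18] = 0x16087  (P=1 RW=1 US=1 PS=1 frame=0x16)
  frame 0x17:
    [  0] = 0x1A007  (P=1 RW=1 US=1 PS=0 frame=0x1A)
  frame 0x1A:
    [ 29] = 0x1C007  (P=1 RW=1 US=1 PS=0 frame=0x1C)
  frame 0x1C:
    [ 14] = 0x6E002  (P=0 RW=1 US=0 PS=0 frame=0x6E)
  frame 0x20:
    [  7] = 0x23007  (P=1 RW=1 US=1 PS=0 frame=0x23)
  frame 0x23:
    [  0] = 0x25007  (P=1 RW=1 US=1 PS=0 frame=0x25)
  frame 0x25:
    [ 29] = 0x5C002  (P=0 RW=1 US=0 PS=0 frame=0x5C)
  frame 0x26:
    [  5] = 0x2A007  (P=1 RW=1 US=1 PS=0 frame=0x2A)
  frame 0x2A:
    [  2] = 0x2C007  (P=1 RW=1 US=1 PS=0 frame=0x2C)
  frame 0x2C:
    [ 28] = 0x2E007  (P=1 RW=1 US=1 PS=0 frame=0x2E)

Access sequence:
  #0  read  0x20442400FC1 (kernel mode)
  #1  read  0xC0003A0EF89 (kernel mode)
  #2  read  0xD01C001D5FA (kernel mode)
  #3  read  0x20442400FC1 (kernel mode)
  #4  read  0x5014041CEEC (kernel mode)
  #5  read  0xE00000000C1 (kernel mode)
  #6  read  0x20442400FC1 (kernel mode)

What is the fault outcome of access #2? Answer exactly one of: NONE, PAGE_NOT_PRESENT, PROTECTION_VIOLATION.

Trace:
#0 VA=0x20442400FC1 (r,kernel):
  [0] read 0x11 idx=4: raw=0x13007 flags P=1 W=1 U=1 S=0
  [1] read 0x13 idx=17: raw=0x14007 flags P=1 W=1 U=1 S=0
  [2] read 0x14 idx=18: raw=0x16087 flags P=1 W=1 U=1 S=1
  ⇒ phys 0x16FC1 (huge @L2)  [3 reads]
#1 VA=0xC0003A0EF89 (r,kernel):
  [0] read 0x11 idx=24: raw=0x17007 flags P=1 W=1 U=1 S=0
  [1] read 0x17 idx=0: raw=0x1A007 flags P=1 W=1 U=1 S=0
  [2] read 0x1A idx=29: raw=0x1C007 flags P=1 W=1 U=1 S=0
  [3] read 0x1C idx=14: raw=0x6E002 flags P=0 W=1 U=0 S=0
  → PAGE_NOT_PRESENT  (4 entries read)
#2 VA=0xD01C001D5FA (r,kernel):
  [0] read 0x11 idx=26: raw=0x20007 flags P=1 W=1 U=1 S=0
  [1] read 0x20 idx=7: raw=0x23007 flags P=1 W=1 U=1 S=0
  [2] read 0x23 idx=0: raw=0x25007 flags P=1 W=1 U=1 S=0
  [3] read 0x25 idx=29: raw=0x5C002 flags P=0 W=1 U=0 S=0
  → PAGE_NOT_PRESENT  (4 entries read)
#3 VA=0x20442400FC1 (r,kernel):
  TLB hit vpn=0x20442400 → PA=0x16FC1
#4 VA=0x5014041CEEC (r,kernel):
  [0] read 0x11 idx=10: raw=0x26007 flags P=1 W=1 U=1 S=0
  [1] read 0x26 idx=5: raw=0x2A007 flags P=1 W=1 U=1 S=0
  [2] read 0x2A idx=2: raw=0x2C007 flags P=1 W=1 U=1 S=0
  [3] read 0x2C idx=28: raw=0x2E007 flags P=1 W=1 U=1 S=0
  ⇒ phys 0x2EEEC  [4 reads]
#5 VA=0xE00000000C1 (r,kernel):
  [0] read 0x11 idx=28: raw=0x30087 flags P=1 W=1 U=1 S=1
  ⇒ phys 0x300C1 (huge @L0)  [1 reads]
#6 VA=0x20442400FC1 (r,kernel):
  TLB hit vpn=0x20442400 → PA=0x16FC1

Access #2 fault: PAGE_NOT_PRESENT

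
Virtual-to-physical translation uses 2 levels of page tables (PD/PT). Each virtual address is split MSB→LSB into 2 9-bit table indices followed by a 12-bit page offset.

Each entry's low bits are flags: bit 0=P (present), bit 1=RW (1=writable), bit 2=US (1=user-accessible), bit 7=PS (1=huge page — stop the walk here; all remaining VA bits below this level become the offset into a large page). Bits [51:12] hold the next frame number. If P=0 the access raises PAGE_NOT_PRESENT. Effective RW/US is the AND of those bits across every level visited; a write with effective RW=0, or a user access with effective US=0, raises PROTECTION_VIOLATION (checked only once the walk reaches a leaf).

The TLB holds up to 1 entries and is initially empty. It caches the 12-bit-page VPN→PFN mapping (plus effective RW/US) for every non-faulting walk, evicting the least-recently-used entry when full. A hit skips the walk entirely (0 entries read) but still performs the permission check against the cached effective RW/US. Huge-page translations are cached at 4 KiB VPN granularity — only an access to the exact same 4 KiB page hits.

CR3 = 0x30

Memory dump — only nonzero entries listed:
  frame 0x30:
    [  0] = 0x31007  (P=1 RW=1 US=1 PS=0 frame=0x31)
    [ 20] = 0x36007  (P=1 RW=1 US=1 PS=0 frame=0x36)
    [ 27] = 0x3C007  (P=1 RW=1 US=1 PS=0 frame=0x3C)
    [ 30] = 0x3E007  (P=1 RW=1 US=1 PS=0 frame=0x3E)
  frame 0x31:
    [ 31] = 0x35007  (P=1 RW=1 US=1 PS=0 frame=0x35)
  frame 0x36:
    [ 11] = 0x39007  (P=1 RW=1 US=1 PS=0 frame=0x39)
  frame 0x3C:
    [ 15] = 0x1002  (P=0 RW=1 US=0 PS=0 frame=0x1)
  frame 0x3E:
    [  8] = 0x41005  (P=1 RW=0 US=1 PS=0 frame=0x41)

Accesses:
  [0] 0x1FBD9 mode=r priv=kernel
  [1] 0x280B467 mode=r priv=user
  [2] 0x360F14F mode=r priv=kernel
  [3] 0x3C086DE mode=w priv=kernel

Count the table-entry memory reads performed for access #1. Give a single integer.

Per-access translation:
#0 VA=0x1FBD9 (r,kernel):
  L0: frame=0x30 idx=0 entry=0x31007 [P=1 RW=1 US=1 PS=0]
  L1: frame=0x31 idx=31 entry=0x35007 [P=1 RW=1 US=1 PS=0]
  ⇒ phys 0x35BD9  [2 reads]
#1 VA=0x280B467 (r,user):
  L0: frame=0x30 idx=20 entry=0x36007 [P=1 RW=1 US=1 PS=0]
  L1: frame=0x36 idx=11 entry=0x39007 [P=1 RW=1 US=1 PS=0]
  ⇒ phys 0x39467  [2 reads]
#2 VA=0x360F14F (r,kernel):
  L0: frame=0x30 idx=27 entry=0x3C007 [P=1 RW=1 US=1 PS=0]
  L1: frame=0x3C idx=15 entry=0x1002 [P=0 RW=1 US=0 PS=0]
  ⇒ fault: PAGE_NOT_PRESENT  — 2 lookups
#3 VA=0x3C086DE (w,kernel):
  L0: frame=0x30 idx=30 entry=0x3E007 [P=1 RW=1 US=1 PS=0]
  L1: frame=0x3E idx=8 entry=0x41005 [P=1 RW=0 US=1 PS=0]
  ⇒ fault: PROTECTION_VIOLATION  — 2 lookups

Entries read for #1: 2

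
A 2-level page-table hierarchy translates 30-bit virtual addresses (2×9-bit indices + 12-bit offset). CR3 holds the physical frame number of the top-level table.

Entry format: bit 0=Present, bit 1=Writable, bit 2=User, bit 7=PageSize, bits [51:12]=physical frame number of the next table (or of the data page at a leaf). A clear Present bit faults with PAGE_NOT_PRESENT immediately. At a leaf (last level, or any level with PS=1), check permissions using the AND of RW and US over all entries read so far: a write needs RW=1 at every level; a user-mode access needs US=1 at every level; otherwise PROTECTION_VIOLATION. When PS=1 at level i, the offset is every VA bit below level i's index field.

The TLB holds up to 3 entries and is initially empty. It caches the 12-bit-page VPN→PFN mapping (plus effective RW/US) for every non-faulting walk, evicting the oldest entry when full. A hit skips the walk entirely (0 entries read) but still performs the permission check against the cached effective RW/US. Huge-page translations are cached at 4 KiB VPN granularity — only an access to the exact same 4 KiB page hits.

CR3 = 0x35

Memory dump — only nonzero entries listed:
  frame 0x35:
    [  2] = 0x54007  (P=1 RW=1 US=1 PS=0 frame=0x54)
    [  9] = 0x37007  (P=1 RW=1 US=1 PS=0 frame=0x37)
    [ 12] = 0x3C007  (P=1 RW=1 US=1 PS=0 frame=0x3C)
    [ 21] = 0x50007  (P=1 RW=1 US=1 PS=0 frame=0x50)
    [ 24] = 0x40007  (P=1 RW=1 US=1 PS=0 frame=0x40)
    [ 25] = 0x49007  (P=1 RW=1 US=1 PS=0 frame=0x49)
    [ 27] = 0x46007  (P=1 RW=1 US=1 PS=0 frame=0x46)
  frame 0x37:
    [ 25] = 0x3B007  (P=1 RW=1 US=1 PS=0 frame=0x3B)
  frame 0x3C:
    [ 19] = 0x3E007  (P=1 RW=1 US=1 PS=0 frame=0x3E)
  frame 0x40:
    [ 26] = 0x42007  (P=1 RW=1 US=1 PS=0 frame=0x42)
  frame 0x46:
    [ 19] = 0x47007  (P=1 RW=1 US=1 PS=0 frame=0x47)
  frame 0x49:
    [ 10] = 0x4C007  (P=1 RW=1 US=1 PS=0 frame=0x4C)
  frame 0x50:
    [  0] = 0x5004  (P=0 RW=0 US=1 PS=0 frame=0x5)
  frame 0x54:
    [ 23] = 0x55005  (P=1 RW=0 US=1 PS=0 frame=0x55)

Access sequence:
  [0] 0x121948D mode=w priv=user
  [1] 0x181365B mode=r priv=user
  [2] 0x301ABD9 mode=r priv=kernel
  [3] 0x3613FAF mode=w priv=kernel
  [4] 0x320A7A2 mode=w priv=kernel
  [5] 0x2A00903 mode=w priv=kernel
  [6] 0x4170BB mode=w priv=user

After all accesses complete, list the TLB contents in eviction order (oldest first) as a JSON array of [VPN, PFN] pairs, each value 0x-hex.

Walk each access:
#0 VA=0x121948D (w,user):
  lvl0: tbl 0x35, slot 9 ⇒ 0x37007 (P1/RW1/US1/PS0)
  lvl1: tbl 0x37, slot 25 ⇒ 0x3B007 (P1/RW1/US1/PS0)
  ⇒ phys 0x3B48D  [2 reads]
#1 VA=0x181365B (r,user):
  lvl0: tbl 0x35, slot 12 ⇒ 0x3C007 (P1/RW1/US1/PS0)
  lvl1: tbl 0x3C, slot 19 ⇒ 0x3E007 (P1/RW1/US1/PS0)
  ⇒ phys 0x3E65B  [2 reads]
#2 VA=0x301ABD9 (r,kernel):
  lvl0: tbl 0x35, slot 24 ⇒ 0x40007 (P1/RW1/US1/PS0)
  lvl1: tbl 0x40, slot 26 ⇒ 0x42007 (P1/RW1/US1/PS0)
  ⇒ phys 0x42BD9  [2 reads]
#3 VA=0x3613FAF (w,kernel):
  lvl0: tbl 0x35, slot 27 ⇒ 0x46007 (P1/RW1/US1/PS0)
  lvl1: tbl 0x46, slot 19 ⇒ 0x47007 (P1/RW1/US1/PS0)
  ⇒ phys 0x47FAF  [2 reads]
#4 VA=0x320A7A2 (w,kernel):
  lvl0: tbl 0x35, slot 25 ⇒ 0x49007 (P1/RW1/US1/PS0)
  lvl1: tbl 0x49, slot 10 ⇒ 0x4C007 (P1/RW1/US1/PS0)
  ⇒ phys 0x4C7A2  [2 reads]
#5 VA=0x2A00903 (w,kernel):
  lvl0: tbl 0x35, slot 21 ⇒ 0x50007 (P1/RW1/US1/PS0)
  lvl1: tbl 0x50, slot 0 ⇒ 0x5004 (P0/RW0/US1/PS0)
  ⇒ fault: PAGE_NOT_PRESENT  — 2 lookups
#6 VA=0x4170BB (w,user):
  lvl0: tbl 0x35, slot 2 ⇒ 0x54007 (P1/RW1/US1/PS0)
  lvl1: tbl 0x54, slot 23 ⇒ 0x55005 (P1/RW0/US1/PS0)
  ⇒ fault: PROTECTION_VIOLATION  — 2 lookups

TLB: [["0x301A", "0x42"], ["0x3613", "0x47"], ["0x320A", "0x4C"]]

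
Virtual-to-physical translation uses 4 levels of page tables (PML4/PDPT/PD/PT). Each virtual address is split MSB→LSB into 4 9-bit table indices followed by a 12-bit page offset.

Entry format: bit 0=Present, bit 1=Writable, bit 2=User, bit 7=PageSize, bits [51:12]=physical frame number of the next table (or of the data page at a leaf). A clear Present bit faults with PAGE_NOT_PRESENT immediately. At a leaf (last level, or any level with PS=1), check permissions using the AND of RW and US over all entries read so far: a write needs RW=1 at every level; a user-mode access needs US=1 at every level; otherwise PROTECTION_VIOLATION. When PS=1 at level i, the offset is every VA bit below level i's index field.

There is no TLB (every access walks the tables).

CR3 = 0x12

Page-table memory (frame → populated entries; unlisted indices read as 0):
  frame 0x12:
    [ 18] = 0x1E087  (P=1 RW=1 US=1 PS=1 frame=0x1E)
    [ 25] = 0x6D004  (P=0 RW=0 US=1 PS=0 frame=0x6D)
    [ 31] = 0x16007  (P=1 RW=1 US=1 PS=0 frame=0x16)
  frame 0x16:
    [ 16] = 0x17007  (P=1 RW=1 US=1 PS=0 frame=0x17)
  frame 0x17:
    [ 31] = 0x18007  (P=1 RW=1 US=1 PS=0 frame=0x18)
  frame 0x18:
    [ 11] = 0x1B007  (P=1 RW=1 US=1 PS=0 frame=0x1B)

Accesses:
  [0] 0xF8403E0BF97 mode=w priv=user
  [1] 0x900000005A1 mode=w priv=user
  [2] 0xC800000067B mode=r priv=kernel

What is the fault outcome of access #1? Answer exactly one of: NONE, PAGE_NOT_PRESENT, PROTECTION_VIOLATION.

Trace:
#0 VA=0xF8403E0BF97 (w,user):
  L0: frame=0x12 idx=31 entry=0x16007 [P=1 RW=1 US=1 PS=0]
  L1: frame=0x16 idx=16 entry=0x17007 [P=1 RW=1 US=1 PS=0]
  L2: frame=0x17 idx=31 entry=0x18007 [P=1 RW=1 US=1 PS=0]
  L3: frame=0x18 idx=11 entry=0x1B007 [P=1 RW=1 US=1 PS=0]
  ⇒ phys 0x1BF97  [4 reads]
#1 VA=0x900000005A1 (w,user):
  L0: frame=0x12 idx=18 entry=0x1E087 [P=1 RW=1 US=1 PS=1]
  ⇒ phys 0x1E5A1 (huge @L0)  [1 reads]
#2 VA=0xC800000067B (r,kernel):
  L0: frame=0x12 idx=25 entry=0x6D004 [P=0 RW=0 US=1 PS=0]
  ⇒ fault: PAGE_NOT_PRESENT  — 1 lookups

Access #1 fault: NONE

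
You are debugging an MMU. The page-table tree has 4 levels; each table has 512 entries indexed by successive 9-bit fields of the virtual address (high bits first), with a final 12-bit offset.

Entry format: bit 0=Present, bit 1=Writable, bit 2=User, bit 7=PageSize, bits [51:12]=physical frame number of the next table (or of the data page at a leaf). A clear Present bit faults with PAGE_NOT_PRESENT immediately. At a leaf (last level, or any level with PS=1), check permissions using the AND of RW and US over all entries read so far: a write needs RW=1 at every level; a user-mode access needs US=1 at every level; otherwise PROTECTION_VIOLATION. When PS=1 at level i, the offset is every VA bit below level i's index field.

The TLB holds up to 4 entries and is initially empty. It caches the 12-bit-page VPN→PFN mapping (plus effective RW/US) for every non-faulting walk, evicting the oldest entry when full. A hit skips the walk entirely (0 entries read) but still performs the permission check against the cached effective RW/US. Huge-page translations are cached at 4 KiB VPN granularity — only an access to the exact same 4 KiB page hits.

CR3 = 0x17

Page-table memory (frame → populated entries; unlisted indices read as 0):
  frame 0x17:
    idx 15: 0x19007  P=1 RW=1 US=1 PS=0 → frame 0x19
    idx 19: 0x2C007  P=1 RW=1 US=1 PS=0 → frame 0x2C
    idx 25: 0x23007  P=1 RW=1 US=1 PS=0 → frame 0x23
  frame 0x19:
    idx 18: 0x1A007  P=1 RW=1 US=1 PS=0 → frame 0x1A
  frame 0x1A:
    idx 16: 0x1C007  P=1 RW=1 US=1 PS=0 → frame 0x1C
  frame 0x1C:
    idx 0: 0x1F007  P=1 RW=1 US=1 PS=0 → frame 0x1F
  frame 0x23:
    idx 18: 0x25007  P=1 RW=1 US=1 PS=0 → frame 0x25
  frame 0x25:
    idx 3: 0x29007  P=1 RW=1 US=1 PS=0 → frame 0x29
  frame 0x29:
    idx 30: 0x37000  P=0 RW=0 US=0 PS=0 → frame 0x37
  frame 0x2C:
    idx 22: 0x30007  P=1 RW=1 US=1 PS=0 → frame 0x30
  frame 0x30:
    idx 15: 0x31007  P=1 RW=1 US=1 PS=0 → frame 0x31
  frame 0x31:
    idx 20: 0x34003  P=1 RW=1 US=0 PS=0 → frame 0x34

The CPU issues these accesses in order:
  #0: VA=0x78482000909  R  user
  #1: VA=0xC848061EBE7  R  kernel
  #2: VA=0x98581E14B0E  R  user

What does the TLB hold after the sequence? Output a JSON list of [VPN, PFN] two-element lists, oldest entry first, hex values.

Walk each access:
#0 VA=0x78482000909 (r,user):
  [0] read 0x17 idx=15: raw=0x19007 flags P=1 W=1 U=1 S=0
  [1] read 0x19 idx=18: raw=0x1A007 flags P=1 W=1 U=1 S=0
  [2] read 0x1A idx=16: raw=0x1C007 flags P=1 W=1 U=1 S=0
  [3] read 0x1C idx=0: raw=0x1F007 flags P=1 W=1 U=1 S=0
  ⇒ phys 0x1F909  [4 reads]
#1 VA=0xC848061EBE7 (r,kernel):
  [0] read 0x17 idx=25: raw=0x23007 flags P=1 W=1 U=1 S=0
  [1] read 0x23 idx=18: raw=0x25007 flags P=1 W=1 U=1 S=0
  [2] read 0x25 idx=3: raw=0x29007 flags P=1 W=1 U=1 S=0
  [3] read 0x29 idx=30: raw=0x37000 flags P=0 W=0 U=0 S=0
  ✗ PAGE_NOT_PRESENT  [4 reads]
#2 VA=0x98581E14B0E (r,user):
  [0] read 0x17 idx=19: raw=0x2C007 flags P=1 W=1 U=1 S=0
  [1] read 0x2C idx=22: raw=0x30007 flags P=1 W=1 U=1 S=0
  [2] read 0x30 idx=15: raw=0x31007 flags P=1 W=1 U=1 S=0
  [3] read 0x31 idx=20: raw=0x34003 flags P=1 W=1 U=0 S=0
  ✗ PROTECTION_VIOLATION  [4 reads]

TLB: [["0x78482000", "0x1F"]]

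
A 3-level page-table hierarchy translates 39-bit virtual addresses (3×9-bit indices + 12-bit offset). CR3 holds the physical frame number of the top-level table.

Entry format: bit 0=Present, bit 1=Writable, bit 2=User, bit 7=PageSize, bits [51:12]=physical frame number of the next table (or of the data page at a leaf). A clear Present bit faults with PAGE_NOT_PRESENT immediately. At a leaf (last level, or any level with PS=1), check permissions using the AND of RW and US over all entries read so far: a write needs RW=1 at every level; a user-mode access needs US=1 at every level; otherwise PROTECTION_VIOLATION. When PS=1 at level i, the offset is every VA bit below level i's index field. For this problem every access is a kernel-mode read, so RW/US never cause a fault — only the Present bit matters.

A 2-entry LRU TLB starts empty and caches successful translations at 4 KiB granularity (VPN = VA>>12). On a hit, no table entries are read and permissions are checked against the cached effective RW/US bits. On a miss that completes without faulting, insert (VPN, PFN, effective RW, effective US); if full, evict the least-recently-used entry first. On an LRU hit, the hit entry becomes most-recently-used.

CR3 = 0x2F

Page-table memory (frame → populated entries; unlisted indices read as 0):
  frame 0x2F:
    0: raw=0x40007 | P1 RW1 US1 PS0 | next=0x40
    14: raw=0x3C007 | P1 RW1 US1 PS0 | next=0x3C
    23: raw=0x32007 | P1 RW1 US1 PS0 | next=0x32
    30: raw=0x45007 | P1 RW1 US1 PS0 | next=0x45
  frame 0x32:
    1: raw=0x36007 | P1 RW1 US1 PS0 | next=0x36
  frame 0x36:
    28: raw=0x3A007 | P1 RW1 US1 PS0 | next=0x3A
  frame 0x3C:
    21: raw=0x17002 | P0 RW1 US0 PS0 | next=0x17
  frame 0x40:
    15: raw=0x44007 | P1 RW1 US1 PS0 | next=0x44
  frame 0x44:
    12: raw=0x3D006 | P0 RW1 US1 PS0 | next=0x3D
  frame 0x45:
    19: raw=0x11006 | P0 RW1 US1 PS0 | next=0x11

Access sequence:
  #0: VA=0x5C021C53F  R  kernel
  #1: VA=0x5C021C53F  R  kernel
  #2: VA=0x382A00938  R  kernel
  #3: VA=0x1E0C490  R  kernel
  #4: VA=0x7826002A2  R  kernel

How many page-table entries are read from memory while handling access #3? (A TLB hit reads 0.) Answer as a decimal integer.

Trace:
#0 VA=0x5C021C53F (r,kernel):
  L0 @0x2F[23] → 0x32007  P=1,RW=1,US=1,PS=0
  L1 @0x32[1] → 0x36007  P=1,RW=1,US=1,PS=0
  L2 @0x36[28] → 0x3A007  P=1,RW=1,US=1,PS=0
  → PA=0x3A53F  (3 entries read)
#1 VA=0x5C021C53F (r,kernel):
  TLB hit vpn=0x5C021C → PA=0x3A53F
#2 VA=0x382A00938 (r,kernel):
  L0 @0x2F[14] → 0x3C007  P=1,RW=1,US=1,PS=0
  L1 @0x3C[21] → 0x17002  P=0,RW=1,US=0,PS=0
  ⇒ fault: PAGE_NOT_PRESENT  — 2 lookups
#3 VA=0x1E0C490 (r,kernel):
  L0 @0x2F[0] → 0x40007  P=1,RW=1,US=1,PS=0
  L1 @0x40[15] → 0x44007  P=1,RW=1,US=1,PS=0
  L2 @0x44[12] → 0x3D006  P=0,RW=1,US=1,PS=0
  ⇒ fault: PAGE_NOT_PRESENT  — 3 lookups
#4 VA=0x7826002A2 (r,kernel):
  L0 @0x2F[30] → 0x45007  P=1,RW=1,US=1,PS=0
  L1 @0x45[19] → 0x11006  P=0,RW=1,US=1,PS=0
  ⇒ fault: PAGE_NOT_PRESENT  — 2 lookups

Entries read for #3: 3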